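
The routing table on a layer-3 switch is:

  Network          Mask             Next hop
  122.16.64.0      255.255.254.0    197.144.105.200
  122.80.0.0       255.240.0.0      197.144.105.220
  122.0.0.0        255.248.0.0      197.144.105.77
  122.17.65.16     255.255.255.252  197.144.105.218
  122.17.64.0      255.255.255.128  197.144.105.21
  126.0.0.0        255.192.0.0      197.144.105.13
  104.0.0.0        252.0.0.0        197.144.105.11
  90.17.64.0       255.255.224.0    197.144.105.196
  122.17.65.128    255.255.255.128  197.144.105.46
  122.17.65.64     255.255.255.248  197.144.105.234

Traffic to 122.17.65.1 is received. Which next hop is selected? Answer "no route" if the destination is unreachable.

No entry's prefix contains 122.17.65.1; there is no default route.

no route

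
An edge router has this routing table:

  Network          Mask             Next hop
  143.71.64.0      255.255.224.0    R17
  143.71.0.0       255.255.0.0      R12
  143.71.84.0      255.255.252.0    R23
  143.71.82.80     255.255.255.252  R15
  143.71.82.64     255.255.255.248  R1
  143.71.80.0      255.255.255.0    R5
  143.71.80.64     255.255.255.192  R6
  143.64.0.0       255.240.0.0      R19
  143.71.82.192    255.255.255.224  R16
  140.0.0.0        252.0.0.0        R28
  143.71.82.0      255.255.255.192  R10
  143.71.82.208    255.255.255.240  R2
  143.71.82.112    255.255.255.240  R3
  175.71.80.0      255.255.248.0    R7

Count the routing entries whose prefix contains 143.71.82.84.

Prefixes containing 143.71.82.84:
  140.0.0.0/6 (140.0.0.0 - 143.255.255.255)
  143.64.0.0/12 (143.64.0.0 - 143.79.255.255)
  143.71.0.0/16 (143.71.0.0 - 143.71.255.255)
  143.71.64.0/19 (143.71.64.0 - 143.71.95.255)
Total matching entries: 4.

4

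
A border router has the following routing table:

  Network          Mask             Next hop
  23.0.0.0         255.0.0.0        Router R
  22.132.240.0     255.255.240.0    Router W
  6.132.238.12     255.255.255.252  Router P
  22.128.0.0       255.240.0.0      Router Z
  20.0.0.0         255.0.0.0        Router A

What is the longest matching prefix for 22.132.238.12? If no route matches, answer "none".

Entries matching 22.132.238.12:
  22.128.0.0/12 (22.128.0.0 - 22.143.255.255)
Most specific is 22.128.0.0/12.

22.128.0.0/12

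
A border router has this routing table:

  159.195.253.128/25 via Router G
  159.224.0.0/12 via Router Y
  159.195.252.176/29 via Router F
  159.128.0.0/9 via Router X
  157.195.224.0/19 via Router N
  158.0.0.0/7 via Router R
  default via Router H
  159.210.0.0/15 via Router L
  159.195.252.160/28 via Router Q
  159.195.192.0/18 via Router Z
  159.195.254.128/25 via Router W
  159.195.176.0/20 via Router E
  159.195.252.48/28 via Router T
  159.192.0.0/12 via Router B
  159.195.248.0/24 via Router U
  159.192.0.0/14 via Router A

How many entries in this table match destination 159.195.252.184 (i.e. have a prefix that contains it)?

6

Prefixes containing 159.195.252.184:
  0.0.0.0/0 (default, matches everything)
  158.0.0.0/7 (158.0.0.0 - 159.255.255.255)
  159.128.0.0/9 (159.128.0.0 - 159.255.255.255)
  159.192.0.0/12 (159.192.0.0 - 159.207.255.255)
  159.192.0.0/14 (159.192.0.0 - 159.195.255.255)
  159.195.192.0/18 (159.195.192.0 - 159.195.255.255)
Total matching entries: 6.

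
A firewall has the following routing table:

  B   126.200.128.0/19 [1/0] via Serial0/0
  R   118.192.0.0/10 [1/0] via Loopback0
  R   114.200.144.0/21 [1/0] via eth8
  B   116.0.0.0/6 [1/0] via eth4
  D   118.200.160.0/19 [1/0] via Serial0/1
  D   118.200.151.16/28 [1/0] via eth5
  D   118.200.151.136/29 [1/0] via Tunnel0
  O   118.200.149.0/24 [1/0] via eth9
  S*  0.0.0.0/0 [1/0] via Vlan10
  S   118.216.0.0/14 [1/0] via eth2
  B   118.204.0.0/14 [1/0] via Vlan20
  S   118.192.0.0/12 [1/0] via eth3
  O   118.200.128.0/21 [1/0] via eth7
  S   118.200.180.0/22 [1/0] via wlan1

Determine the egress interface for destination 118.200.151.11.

eth3

Routes whose prefix contains 118.200.151.11:
  0.0.0.0/0 (default, matches everything) -> Vlan10
  116.0.0.0/6 (116.0.0.0 - 119.255.255.255) -> eth4
  118.192.0.0/10 (118.192.0.0 - 118.255.255.255) -> Loopback0
  118.192.0.0/12 (118.192.0.0 - 118.207.255.255) -> eth3
More-specific entries that do NOT match:
  118.200.151.136/29 (118.200.151.136 - 118.200.151.143) does not contain 118.200.151.11
  118.200.151.16/28 (118.200.151.16 - 118.200.151.31) does not contain 118.200.151.11
  118.200.149.0/24 (118.200.149.0 - 118.200.149.255) does not contain 118.200.151.11
  118.200.180.0/22 (118.200.180.0 - 118.200.183.255) does not contain 118.200.151.11
  114.200.144.0/21 (114.200.144.0 - 114.200.151.255) does not contain 118.200.151.11
  118.200.128.0/21 (118.200.128.0 - 118.200.135.255) does not contain 118.200.151.11
  126.200.128.0/19 (126.200.128.0 - 126.200.159.255) does not contain 118.200.151.11
  118.200.160.0/19 (118.200.160.0 - 118.200.191.255) does not contain 118.200.151.11
  118.216.0.0/14 (118.216.0.0 - 118.219.255.255) does not contain 118.200.151.11
  118.204.0.0/14 (118.204.0.0 - 118.207.255.255) does not contain 118.200.151.11
Longest matching prefix is /12 -> interface eth3.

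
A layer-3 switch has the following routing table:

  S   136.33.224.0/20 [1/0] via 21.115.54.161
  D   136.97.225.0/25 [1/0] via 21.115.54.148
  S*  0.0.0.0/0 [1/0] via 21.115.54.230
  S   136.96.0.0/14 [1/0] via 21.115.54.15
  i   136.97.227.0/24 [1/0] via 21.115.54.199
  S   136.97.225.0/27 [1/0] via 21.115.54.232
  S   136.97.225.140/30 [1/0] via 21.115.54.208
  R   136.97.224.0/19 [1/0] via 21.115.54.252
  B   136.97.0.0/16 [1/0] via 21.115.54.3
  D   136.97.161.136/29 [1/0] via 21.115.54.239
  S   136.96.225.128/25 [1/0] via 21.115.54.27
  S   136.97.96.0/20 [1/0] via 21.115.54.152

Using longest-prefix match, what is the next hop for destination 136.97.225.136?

Routes whose prefix contains 136.97.225.136:
  0.0.0.0/0 (default, matches everything) -> 21.115.54.230
  136.96.0.0/14 (136.96.0.0 - 136.99.255.255) -> 21.115.54.15
  136.97.0.0/16 (136.97.0.0 - 136.97.255.255) -> 21.115.54.3
  136.97.224.0/19 (136.97.224.0 - 136.97.255.255) -> 21.115.54.252
More-specific entries that do NOT match:
  136.97.225.140/30 (136.97.225.140 - 136.97.225.143) does not contain 136.97.225.136
  136.97.161.136/29 (136.97.161.136 - 136.97.161.143) does not contain 136.97.225.136
  136.97.225.0/27 (136.97.225.0 - 136.97.225.31) does not contain 136.97.225.136
  136.97.225.0/25 (136.97.225.0 - 136.97.225.127) does not contain 136.97.225.136
  136.96.225.128/25 (136.96.225.128 - 136.96.225.255) does not contain 136.97.225.136
  136.97.227.0/24 (136.97.227.0 - 136.97.227.255) does not contain 136.97.225.136
  136.33.224.0/20 (136.33.224.0 - 136.33.239.255) does not contain 136.97.225.136
  136.97.96.0/20 (136.97.96.0 - 136.97.111.255) does not contain 136.97.225.136
Longest matching prefix is /19 -> next hop 21.115.54.252.

21.115.54.252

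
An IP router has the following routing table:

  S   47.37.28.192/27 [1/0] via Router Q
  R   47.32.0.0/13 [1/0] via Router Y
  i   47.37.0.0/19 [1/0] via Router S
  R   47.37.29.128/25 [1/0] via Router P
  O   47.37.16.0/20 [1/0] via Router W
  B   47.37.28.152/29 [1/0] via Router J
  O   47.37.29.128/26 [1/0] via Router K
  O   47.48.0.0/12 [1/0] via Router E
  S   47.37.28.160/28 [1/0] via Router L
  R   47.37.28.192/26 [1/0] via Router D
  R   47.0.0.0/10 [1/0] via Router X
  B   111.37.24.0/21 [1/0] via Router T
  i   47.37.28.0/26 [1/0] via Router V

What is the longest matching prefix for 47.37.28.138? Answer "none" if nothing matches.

Entries matching 47.37.28.138:
  47.0.0.0/10 (47.0.0.0 - 47.63.255.255)
  47.32.0.0/13 (47.32.0.0 - 47.39.255.255)
  47.37.0.0/19 (47.37.0.0 - 47.37.31.255)
  47.37.16.0/20 (47.37.16.0 - 47.37.31.255)
Most specific is 47.37.16.0/20.

47.37.16.0/20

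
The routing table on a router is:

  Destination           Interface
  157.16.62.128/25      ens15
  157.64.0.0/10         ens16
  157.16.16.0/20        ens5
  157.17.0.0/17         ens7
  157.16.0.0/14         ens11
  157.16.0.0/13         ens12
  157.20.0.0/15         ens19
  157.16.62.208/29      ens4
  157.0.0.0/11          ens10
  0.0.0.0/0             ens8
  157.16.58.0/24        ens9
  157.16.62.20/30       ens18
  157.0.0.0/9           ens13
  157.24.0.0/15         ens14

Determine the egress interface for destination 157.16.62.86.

Routes whose prefix contains 157.16.62.86:
  0.0.0.0/0 (default, matches everything) -> ens8
  157.0.0.0/9 (157.0.0.0 - 157.127.255.255) -> ens13
  157.0.0.0/11 (157.0.0.0 - 157.31.255.255) -> ens10
  157.16.0.0/13 (157.16.0.0 - 157.23.255.255) -> ens12
  157.16.0.0/14 (157.16.0.0 - 157.19.255.255) -> ens11
More-specific entries that do NOT match:
  157.16.62.20/30 (157.16.62.20 - 157.16.62.23) does not contain 157.16.62.86
  157.16.62.208/29 (157.16.62.208 - 157.16.62.215) does not contain 157.16.62.86
  157.16.62.128/25 (157.16.62.128 - 157.16.62.255) does not contain 157.16.62.86
  157.16.58.0/24 (157.16.58.0 - 157.16.58.255) does not contain 157.16.62.86
  157.16.16.0/20 (157.16.16.0 - 157.16.31.255) does not contain 157.16.62.86
  157.17.0.0/17 (157.17.0.0 - 157.17.127.255) does not contain 157.16.62.86
  157.20.0.0/15 (157.20.0.0 - 157.21.255.255) does not contain 157.16.62.86
  157.24.0.0/15 (157.24.0.0 - 157.25.255.255) does not contain 157.16.62.86
Longest matching prefix is /14 -> interface ens11.

ens11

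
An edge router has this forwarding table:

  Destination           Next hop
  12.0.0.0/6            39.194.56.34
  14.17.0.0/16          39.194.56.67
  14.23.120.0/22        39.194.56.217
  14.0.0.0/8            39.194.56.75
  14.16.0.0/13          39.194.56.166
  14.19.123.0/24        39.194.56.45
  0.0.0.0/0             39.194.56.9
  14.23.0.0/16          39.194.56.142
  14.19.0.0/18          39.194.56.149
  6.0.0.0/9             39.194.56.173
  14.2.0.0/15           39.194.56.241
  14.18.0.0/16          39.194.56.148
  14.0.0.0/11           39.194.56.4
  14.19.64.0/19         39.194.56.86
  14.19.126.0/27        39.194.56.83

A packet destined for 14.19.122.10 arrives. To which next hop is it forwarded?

Routes whose prefix contains 14.19.122.10:
  0.0.0.0/0 (default, matches everything) -> 39.194.56.9
  12.0.0.0/6 (12.0.0.0 - 15.255.255.255) -> 39.194.56.34
  14.0.0.0/8 (14.0.0.0 - 14.255.255.255) -> 39.194.56.75
  14.0.0.0/11 (14.0.0.0 - 14.31.255.255) -> 39.194.56.4
  14.16.0.0/13 (14.16.0.0 - 14.23.255.255) -> 39.194.56.166
More-specific entries that do NOT match:
  14.19.126.0/27 (14.19.126.0 - 14.19.126.31) does not contain 14.19.122.10
  14.19.123.0/24 (14.19.123.0 - 14.19.123.255) does not contain 14.19.122.10
  14.23.120.0/22 (14.23.120.0 - 14.23.123.255) does not contain 14.19.122.10
  14.19.64.0/19 (14.19.64.0 - 14.19.95.255) does not contain 14.19.122.10
  14.19.0.0/18 (14.19.0.0 - 14.19.63.255) does not contain 14.19.122.10
  14.17.0.0/16 (14.17.0.0 - 14.17.255.255) does not contain 14.19.122.10
  14.23.0.0/16 (14.23.0.0 - 14.23.255.255) does not contain 14.19.122.10
  14.18.0.0/16 (14.18.0.0 - 14.18.255.255) does not contain 14.19.122.10
  14.2.0.0/15 (14.2.0.0 - 14.3.255.255) does not contain 14.19.122.10
Longest matching prefix is /13 -> next hop 39.194.56.166.

39.194.56.166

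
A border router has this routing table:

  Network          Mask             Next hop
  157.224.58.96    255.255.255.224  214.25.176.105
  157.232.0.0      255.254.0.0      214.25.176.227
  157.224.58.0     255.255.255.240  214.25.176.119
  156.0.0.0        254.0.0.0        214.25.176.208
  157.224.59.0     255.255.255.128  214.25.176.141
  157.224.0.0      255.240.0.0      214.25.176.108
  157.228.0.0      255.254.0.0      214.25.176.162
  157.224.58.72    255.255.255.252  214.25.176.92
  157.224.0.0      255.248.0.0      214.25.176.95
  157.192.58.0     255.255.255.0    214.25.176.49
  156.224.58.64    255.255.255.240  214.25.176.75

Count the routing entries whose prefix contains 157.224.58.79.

3

Prefixes containing 157.224.58.79:
  156.0.0.0/7 (156.0.0.0 - 157.255.255.255)
  157.224.0.0/12 (157.224.0.0 - 157.239.255.255)
  157.224.0.0/13 (157.224.0.0 - 157.231.255.255)
Total matching entries: 3.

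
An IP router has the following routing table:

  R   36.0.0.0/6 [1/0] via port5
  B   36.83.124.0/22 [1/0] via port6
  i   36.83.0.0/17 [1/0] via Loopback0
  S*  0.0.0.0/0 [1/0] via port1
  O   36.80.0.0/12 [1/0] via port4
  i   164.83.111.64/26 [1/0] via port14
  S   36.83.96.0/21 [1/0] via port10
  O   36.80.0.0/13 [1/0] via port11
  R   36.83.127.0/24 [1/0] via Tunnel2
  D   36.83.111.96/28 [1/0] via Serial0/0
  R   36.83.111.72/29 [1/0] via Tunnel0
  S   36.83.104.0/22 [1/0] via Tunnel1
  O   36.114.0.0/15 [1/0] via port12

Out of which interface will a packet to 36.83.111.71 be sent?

Routes whose prefix contains 36.83.111.71:
  0.0.0.0/0 (default, matches everything) -> port1
  36.0.0.0/6 (36.0.0.0 - 39.255.255.255) -> port5
  36.80.0.0/12 (36.80.0.0 - 36.95.255.255) -> port4
  36.80.0.0/13 (36.80.0.0 - 36.87.255.255) -> port11
  36.83.0.0/17 (36.83.0.0 - 36.83.127.255) -> Loopback0
More-specific entries that do NOT match:
  36.83.111.72/29 (36.83.111.72 - 36.83.111.79) does not contain 36.83.111.71
  36.83.111.96/28 (36.83.111.96 - 36.83.111.111) does not contain 36.83.111.71
  164.83.111.64/26 (164.83.111.64 - 164.83.111.127) does not contain 36.83.111.71
  36.83.127.0/24 (36.83.127.0 - 36.83.127.255) does not contain 36.83.111.71
  36.83.124.0/22 (36.83.124.0 - 36.83.127.255) does not contain 36.83.111.71
  36.83.104.0/22 (36.83.104.0 - 36.83.107.255) does not contain 36.83.111.71
  36.83.96.0/21 (36.83.96.0 - 36.83.103.255) does not contain 36.83.111.71
Longest matching prefix is /17 -> interface Loopback0.

Loopback0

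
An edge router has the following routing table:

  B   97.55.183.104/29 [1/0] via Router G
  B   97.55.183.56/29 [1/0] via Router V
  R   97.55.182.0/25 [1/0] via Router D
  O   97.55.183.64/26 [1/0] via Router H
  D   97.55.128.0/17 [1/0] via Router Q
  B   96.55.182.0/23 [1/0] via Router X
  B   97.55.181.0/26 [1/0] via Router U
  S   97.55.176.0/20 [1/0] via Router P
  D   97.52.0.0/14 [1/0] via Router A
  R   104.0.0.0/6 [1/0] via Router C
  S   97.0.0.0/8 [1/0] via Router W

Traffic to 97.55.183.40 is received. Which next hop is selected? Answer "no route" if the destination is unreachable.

Router P

Routes whose prefix contains 97.55.183.40:
  97.0.0.0/8 (97.0.0.0 - 97.255.255.255) -> Router W
  97.52.0.0/14 (97.52.0.0 - 97.55.255.255) -> Router A
  97.55.128.0/17 (97.55.128.0 - 97.55.255.255) -> Router Q
  97.55.176.0/20 (97.55.176.0 - 97.55.191.255) -> Router P
More-specific entries that do NOT match:
  97.55.183.104/29 (97.55.183.104 - 97.55.183.111) does not contain 97.55.183.40
  97.55.183.56/29 (97.55.183.56 - 97.55.183.63) does not contain 97.55.183.40
  97.55.183.64/26 (97.55.183.64 - 97.55.183.127) does not contain 97.55.183.40
  97.55.181.0/26 (97.55.181.0 - 97.55.181.63) does not contain 97.55.183.40
  97.55.182.0/25 (97.55.182.0 - 97.55.182.127) does not contain 97.55.183.40
  96.55.182.0/23 (96.55.182.0 - 96.55.183.255) does not contain 97.55.183.40
Longest matching prefix is /20 -> next hop Router P.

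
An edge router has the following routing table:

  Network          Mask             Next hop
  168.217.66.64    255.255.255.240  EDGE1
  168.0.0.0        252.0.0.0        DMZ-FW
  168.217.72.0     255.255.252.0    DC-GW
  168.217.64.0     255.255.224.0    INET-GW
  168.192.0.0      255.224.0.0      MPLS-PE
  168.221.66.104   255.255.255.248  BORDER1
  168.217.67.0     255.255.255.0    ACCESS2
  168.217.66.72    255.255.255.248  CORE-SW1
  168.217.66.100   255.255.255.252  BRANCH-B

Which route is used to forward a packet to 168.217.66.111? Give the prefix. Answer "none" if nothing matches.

Entries matching 168.217.66.111:
  168.0.0.0/6 (168.0.0.0 - 171.255.255.255)
  168.192.0.0/11 (168.192.0.0 - 168.223.255.255)
  168.217.64.0/19 (168.217.64.0 - 168.217.95.255)
Most specific is 168.217.64.0/19.

168.217.64.0/19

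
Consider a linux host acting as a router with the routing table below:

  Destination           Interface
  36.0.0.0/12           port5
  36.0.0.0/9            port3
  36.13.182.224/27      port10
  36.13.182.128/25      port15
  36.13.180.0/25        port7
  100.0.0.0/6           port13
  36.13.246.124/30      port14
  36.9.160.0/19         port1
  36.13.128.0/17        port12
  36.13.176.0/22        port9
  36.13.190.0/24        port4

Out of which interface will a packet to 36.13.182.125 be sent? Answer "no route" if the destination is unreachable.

Routes whose prefix contains 36.13.182.125:
  36.0.0.0/9 (36.0.0.0 - 36.127.255.255) -> port3
  36.0.0.0/12 (36.0.0.0 - 36.15.255.255) -> port5
  36.13.128.0/17 (36.13.128.0 - 36.13.255.255) -> port12
More-specific entries that do NOT match:
  36.13.246.124/30 (36.13.246.124 - 36.13.246.127) does not contain 36.13.182.125
  36.13.182.224/27 (36.13.182.224 - 36.13.182.255) does not contain 36.13.182.125
  36.13.182.128/25 (36.13.182.128 - 36.13.182.255) does not contain 36.13.182.125
  36.13.180.0/25 (36.13.180.0 - 36.13.180.127) does not contain 36.13.182.125
  36.13.190.0/24 (36.13.190.0 - 36.13.190.255) does not contain 36.13.182.125
  36.13.176.0/22 (36.13.176.0 - 36.13.179.255) does not contain 36.13.182.125
  36.9.160.0/19 (36.9.160.0 - 36.9.191.255) does not contain 36.13.182.125
Longest matching prefix is /17 -> interface port12.

port12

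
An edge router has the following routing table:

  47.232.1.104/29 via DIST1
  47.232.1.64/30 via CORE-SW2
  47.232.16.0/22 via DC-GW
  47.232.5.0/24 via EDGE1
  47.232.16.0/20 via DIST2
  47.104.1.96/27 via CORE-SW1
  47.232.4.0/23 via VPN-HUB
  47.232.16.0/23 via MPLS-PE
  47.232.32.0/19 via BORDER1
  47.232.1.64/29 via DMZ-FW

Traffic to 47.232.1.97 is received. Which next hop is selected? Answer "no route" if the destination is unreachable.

no route

No entry's prefix contains 47.232.1.97; there is no default route.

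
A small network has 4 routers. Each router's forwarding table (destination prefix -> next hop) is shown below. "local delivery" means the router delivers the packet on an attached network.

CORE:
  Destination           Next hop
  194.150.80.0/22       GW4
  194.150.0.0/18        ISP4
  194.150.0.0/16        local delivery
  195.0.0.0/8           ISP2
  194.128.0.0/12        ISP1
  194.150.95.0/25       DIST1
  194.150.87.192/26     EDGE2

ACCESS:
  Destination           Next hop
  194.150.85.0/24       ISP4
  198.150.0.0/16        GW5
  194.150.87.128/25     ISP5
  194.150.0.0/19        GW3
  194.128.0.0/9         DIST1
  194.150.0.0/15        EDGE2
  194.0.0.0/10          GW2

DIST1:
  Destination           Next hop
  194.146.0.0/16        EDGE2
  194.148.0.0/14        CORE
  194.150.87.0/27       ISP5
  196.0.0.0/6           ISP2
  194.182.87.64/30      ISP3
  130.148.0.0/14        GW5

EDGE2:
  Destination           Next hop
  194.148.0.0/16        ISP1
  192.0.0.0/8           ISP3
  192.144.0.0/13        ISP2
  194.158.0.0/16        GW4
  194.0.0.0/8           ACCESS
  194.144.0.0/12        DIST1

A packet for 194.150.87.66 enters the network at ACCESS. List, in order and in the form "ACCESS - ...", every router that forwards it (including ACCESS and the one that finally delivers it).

At ACCESS: longest match for 194.150.87.66 is 194.150.0.0/15 -> EDGE2
At EDGE2: longest match for 194.150.87.66 is 194.144.0.0/12 -> DIST1
At DIST1: longest match for 194.150.87.66 is 194.148.0.0/14 -> CORE
At CORE: longest match for 194.150.87.66 is 194.150.0.0/16 -> local delivery

ACCESS - EDGE2 - DIST1 - CORE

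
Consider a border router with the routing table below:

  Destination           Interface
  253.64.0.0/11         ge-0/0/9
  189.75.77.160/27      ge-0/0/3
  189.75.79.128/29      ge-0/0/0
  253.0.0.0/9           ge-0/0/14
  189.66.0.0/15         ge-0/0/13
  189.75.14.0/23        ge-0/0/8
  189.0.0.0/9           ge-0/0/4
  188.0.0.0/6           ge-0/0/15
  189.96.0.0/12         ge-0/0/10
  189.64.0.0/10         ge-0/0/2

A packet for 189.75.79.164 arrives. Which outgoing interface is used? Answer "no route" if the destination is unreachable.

ge-0/0/2

Routes whose prefix contains 189.75.79.164:
  188.0.0.0/6 (188.0.0.0 - 191.255.255.255) -> ge-0/0/15
  189.0.0.0/9 (189.0.0.0 - 189.127.255.255) -> ge-0/0/4
  189.64.0.0/10 (189.64.0.0 - 189.127.255.255) -> ge-0/0/2
More-specific entries that do NOT match:
  189.75.79.128/29 (189.75.79.128 - 189.75.79.135) does not contain 189.75.79.164
  189.75.77.160/27 (189.75.77.160 - 189.75.77.191) does not contain 189.75.79.164
  189.75.14.0/23 (189.75.14.0 - 189.75.15.255) does not contain 189.75.79.164
  189.66.0.0/15 (189.66.0.0 - 189.67.255.255) does not contain 189.75.79.164
  189.96.0.0/12 (189.96.0.0 - 189.111.255.255) does not contain 189.75.79.164
  253.64.0.0/11 (253.64.0.0 - 253.95.255.255) does not contain 189.75.79.164
Longest matching prefix is /10 -> interface ge-0/0/2.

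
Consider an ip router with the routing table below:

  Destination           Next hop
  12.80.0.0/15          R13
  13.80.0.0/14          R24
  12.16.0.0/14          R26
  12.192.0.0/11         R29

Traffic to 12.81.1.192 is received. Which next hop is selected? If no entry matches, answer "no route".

R13

Routes whose prefix contains 12.81.1.192:
  12.80.0.0/15 (12.80.0.0 - 12.81.255.255) -> R13
Longest matching prefix is /15 -> next hop R13.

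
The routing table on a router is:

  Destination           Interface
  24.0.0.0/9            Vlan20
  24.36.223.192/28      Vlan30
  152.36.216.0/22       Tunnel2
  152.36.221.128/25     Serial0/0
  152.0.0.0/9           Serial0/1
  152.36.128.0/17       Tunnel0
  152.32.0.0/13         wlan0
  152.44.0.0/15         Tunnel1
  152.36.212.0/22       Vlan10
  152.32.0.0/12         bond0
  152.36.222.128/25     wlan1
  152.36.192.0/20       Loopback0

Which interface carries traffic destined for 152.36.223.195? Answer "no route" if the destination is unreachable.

Routes whose prefix contains 152.36.223.195:
  152.0.0.0/9 (152.0.0.0 - 152.127.255.255) -> Serial0/1
  152.32.0.0/12 (152.32.0.0 - 152.47.255.255) -> bond0
  152.32.0.0/13 (152.32.0.0 - 152.39.255.255) -> wlan0
  152.36.128.0/17 (152.36.128.0 - 152.36.255.255) -> Tunnel0
More-specific entries that do NOT match:
  24.36.223.192/28 (24.36.223.192 - 24.36.223.207) does not contain 152.36.223.195
  152.36.221.128/25 (152.36.221.128 - 152.36.221.255) does not contain 152.36.223.195
  152.36.222.128/25 (152.36.222.128 - 152.36.222.255) does not contain 152.36.223.195
  152.36.216.0/22 (152.36.216.0 - 152.36.219.255) does not contain 152.36.223.195
  152.36.212.0/22 (152.36.212.0 - 152.36.215.255) does not contain 152.36.223.195
  152.36.192.0/20 (152.36.192.0 - 152.36.207.255) does not contain 152.36.223.195
Longest matching prefix is /17 -> interface Tunnel0.

Tunnel0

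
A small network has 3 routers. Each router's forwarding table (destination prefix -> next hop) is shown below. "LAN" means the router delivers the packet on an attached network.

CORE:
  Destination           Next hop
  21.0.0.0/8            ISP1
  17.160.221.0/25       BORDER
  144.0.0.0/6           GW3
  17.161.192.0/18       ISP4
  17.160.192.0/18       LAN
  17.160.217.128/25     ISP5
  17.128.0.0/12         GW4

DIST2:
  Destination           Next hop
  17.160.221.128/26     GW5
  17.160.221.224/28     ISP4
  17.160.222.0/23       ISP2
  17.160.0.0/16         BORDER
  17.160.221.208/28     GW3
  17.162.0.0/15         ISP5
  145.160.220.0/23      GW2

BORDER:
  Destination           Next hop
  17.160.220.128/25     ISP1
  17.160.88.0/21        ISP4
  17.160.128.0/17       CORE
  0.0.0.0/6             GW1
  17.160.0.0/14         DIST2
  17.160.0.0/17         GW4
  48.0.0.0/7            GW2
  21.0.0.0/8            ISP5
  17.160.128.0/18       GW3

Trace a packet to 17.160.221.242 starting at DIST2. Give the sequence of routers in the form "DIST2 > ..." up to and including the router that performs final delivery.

DIST2 > BORDER > CORE

At DIST2: longest match for 17.160.221.242 is 17.160.0.0/16 -> BORDER
At BORDER: longest match for 17.160.221.242 is 17.160.128.0/17 -> CORE
At CORE: longest match for 17.160.221.242 is 17.160.192.0/18 -> LAN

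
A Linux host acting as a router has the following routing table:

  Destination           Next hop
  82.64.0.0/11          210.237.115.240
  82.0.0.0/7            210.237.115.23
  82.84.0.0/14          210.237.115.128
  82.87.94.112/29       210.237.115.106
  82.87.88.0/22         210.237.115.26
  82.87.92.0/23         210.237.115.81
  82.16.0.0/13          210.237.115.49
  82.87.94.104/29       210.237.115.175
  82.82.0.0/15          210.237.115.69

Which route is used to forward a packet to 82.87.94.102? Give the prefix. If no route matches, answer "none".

82.84.0.0/14

Entries matching 82.87.94.102:
  82.0.0.0/7 (82.0.0.0 - 83.255.255.255)
  82.64.0.0/11 (82.64.0.0 - 82.95.255.255)
  82.84.0.0/14 (82.84.0.0 - 82.87.255.255)
Most specific is 82.84.0.0/14.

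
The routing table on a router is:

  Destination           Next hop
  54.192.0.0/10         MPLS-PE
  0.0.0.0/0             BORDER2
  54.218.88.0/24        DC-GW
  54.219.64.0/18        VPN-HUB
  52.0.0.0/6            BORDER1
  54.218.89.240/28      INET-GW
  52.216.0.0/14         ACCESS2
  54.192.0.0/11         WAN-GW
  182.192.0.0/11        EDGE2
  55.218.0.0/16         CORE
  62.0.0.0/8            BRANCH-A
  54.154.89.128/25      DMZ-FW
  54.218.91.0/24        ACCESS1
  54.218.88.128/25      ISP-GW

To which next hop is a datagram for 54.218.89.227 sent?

Routes whose prefix contains 54.218.89.227:
  0.0.0.0/0 (default, matches everything) -> BORDER2
  52.0.0.0/6 (52.0.0.0 - 55.255.255.255) -> BORDER1
  54.192.0.0/10 (54.192.0.0 - 54.255.255.255) -> MPLS-PE
  54.192.0.0/11 (54.192.0.0 - 54.223.255.255) -> WAN-GW
More-specific entries that do NOT match:
  54.218.89.240/28 (54.218.89.240 - 54.218.89.255) does not contain 54.218.89.227
  54.154.89.128/25 (54.154.89.128 - 54.154.89.255) does not contain 54.218.89.227
  54.218.88.128/25 (54.218.88.128 - 54.218.88.255) does not contain 54.218.89.227
  54.218.88.0/24 (54.218.88.0 - 54.218.88.255) does not contain 54.218.89.227
  54.218.91.0/24 (54.218.91.0 - 54.218.91.255) does not contain 54.218.89.227
  54.219.64.0/18 (54.219.64.0 - 54.219.127.255) does not contain 54.218.89.227
  55.218.0.0/16 (55.218.0.0 - 55.218.255.255) does not contain 54.218.89.227
  52.216.0.0/14 (52.216.0.0 - 52.219.255.255) does not contain 54.218.89.227
Longest matching prefix is /11 -> next hop WAN-GW.

WAN-GW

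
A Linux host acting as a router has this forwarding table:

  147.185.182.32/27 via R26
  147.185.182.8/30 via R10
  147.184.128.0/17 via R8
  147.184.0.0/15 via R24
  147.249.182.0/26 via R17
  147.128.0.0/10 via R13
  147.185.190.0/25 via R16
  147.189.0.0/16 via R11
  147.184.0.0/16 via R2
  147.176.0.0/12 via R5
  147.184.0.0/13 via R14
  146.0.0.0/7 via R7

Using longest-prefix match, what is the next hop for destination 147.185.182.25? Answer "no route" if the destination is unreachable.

Routes whose prefix contains 147.185.182.25:
  146.0.0.0/7 (146.0.0.0 - 147.255.255.255) -> R7
  147.128.0.0/10 (147.128.0.0 - 147.191.255.255) -> R13
  147.176.0.0/12 (147.176.0.0 - 147.191.255.255) -> R5
  147.184.0.0/13 (147.184.0.0 - 147.191.255.255) -> R14
  147.184.0.0/15 (147.184.0.0 - 147.185.255.255) -> R24
More-specific entries that do NOT match:
  147.185.182.8/30 (147.185.182.8 - 147.185.182.11) does not contain 147.185.182.25
  147.185.182.32/27 (147.185.182.32 - 147.185.182.63) does not contain 147.185.182.25
  147.249.182.0/26 (147.249.182.0 - 147.249.182.63) does not contain 147.185.182.25
  147.185.190.0/25 (147.185.190.0 - 147.185.190.127) does not contain 147.185.182.25
  147.184.128.0/17 (147.184.128.0 - 147.184.255.255) does not contain 147.185.182.25
  147.189.0.0/16 (147.189.0.0 - 147.189.255.255) does not contain 147.185.182.25
  147.184.0.0/16 (147.184.0.0 - 147.184.255.255) does not contain 147.185.182.25
Longest matching prefix is /15 -> next hop R24.

R24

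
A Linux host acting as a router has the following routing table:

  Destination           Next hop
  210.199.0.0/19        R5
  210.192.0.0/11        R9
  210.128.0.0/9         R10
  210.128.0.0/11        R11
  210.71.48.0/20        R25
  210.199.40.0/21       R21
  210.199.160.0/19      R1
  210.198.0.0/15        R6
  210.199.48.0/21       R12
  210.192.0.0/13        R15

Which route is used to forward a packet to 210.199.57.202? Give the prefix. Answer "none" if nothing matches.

Entries matching 210.199.57.202:
  210.128.0.0/9 (210.128.0.0 - 210.255.255.255)
  210.192.0.0/11 (210.192.0.0 - 210.223.255.255)
  210.192.0.0/13 (210.192.0.0 - 210.199.255.255)
  210.198.0.0/15 (210.198.0.0 - 210.199.255.255)
Most specific is 210.198.0.0/15.

210.198.0.0/15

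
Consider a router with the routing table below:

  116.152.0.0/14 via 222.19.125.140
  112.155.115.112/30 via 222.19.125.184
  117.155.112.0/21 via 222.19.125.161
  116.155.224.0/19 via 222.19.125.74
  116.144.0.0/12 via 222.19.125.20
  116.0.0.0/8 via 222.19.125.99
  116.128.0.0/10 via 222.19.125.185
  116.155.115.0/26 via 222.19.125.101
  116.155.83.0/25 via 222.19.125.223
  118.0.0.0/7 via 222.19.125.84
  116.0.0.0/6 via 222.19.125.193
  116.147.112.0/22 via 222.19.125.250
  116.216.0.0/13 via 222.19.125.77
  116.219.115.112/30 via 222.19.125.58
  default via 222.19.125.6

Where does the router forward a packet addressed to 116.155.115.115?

222.19.125.140

Routes whose prefix contains 116.155.115.115:
  0.0.0.0/0 (default, matches everything) -> 222.19.125.6
  116.0.0.0/6 (116.0.0.0 - 119.255.255.255) -> 222.19.125.193
  116.0.0.0/8 (116.0.0.0 - 116.255.255.255) -> 222.19.125.99
  116.128.0.0/10 (116.128.0.0 - 116.191.255.255) -> 222.19.125.185
  116.144.0.0/12 (116.144.0.0 - 116.159.255.255) -> 222.19.125.20
  116.152.0.0/14 (116.152.0.0 - 116.155.255.255) -> 222.19.125.140
More-specific entries that do NOT match:
  112.155.115.112/30 (112.155.115.112 - 112.155.115.115) does not contain 116.155.115.115
  116.219.115.112/30 (116.219.115.112 - 116.219.115.115) does not contain 116.155.115.115
  116.155.115.0/26 (116.155.115.0 - 116.155.115.63) does not contain 116.155.115.115
  116.155.83.0/25 (116.155.83.0 - 116.155.83.127) does not contain 116.155.115.115
  116.147.112.0/22 (116.147.112.0 - 116.147.115.255) does not contain 116.155.115.115
  117.155.112.0/21 (117.155.112.0 - 117.155.119.255) does not contain 116.155.115.115
  116.155.224.0/19 (116.155.224.0 - 116.155.255.255) does not contain 116.155.115.115
Longest matching prefix is /14 -> next hop 222.19.125.140.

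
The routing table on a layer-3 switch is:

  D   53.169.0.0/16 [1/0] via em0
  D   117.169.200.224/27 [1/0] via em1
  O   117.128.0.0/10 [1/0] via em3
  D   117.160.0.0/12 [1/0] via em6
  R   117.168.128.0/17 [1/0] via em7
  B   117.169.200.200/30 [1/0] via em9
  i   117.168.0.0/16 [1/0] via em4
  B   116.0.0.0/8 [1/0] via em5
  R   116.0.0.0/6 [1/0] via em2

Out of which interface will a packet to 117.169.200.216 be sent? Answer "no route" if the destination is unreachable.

Routes whose prefix contains 117.169.200.216:
  116.0.0.0/6 (116.0.0.0 - 119.255.255.255) -> em2
  117.128.0.0/10 (117.128.0.0 - 117.191.255.255) -> em3
  117.160.0.0/12 (117.160.0.0 - 117.175.255.255) -> em6
More-specific entries that do NOT match:
  117.169.200.200/30 (117.169.200.200 - 117.169.200.203) does not contain 117.169.200.216
  117.169.200.224/27 (117.169.200.224 - 117.169.200.255) does not contain 117.169.200.216
  117.168.128.0/17 (117.168.128.0 - 117.168.255.255) does not contain 117.169.200.216
  53.169.0.0/16 (53.169.0.0 - 53.169.255.255) does not contain 117.169.200.216
  117.168.0.0/16 (117.168.0.0 - 117.168.255.255) does not contain 117.169.200.216
Longest matching prefix is /12 -> interface em6.

em6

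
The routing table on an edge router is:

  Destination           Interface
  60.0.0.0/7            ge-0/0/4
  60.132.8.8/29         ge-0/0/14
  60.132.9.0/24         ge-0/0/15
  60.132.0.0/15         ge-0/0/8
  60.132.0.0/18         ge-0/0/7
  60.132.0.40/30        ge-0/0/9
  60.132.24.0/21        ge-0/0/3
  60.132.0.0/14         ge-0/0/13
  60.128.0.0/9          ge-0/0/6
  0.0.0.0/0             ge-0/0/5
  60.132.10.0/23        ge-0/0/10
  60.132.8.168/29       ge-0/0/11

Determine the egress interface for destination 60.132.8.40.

ge-0/0/7

Routes whose prefix contains 60.132.8.40:
  0.0.0.0/0 (default, matches everything) -> ge-0/0/5
  60.0.0.0/7 (60.0.0.0 - 61.255.255.255) -> ge-0/0/4
  60.128.0.0/9 (60.128.0.0 - 60.255.255.255) -> ge-0/0/6
  60.132.0.0/14 (60.132.0.0 - 60.135.255.255) -> ge-0/0/13
  60.132.0.0/15 (60.132.0.0 - 60.133.255.255) -> ge-0/0/8
  60.132.0.0/18 (60.132.0.0 - 60.132.63.255) -> ge-0/0/7
More-specific entries that do NOT match:
  60.132.0.40/30 (60.132.0.40 - 60.132.0.43) does not contain 60.132.8.40
  60.132.8.8/29 (60.132.8.8 - 60.132.8.15) does not contain 60.132.8.40
  60.132.8.168/29 (60.132.8.168 - 60.132.8.175) does not contain 60.132.8.40
  60.132.9.0/24 (60.132.9.0 - 60.132.9.255) does not contain 60.132.8.40
  60.132.10.0/23 (60.132.10.0 - 60.132.11.255) does not contain 60.132.8.40
  60.132.24.0/21 (60.132.24.0 - 60.132.31.255) does not contain 60.132.8.40
Longest matching prefix is /18 -> interface ge-0/0/7.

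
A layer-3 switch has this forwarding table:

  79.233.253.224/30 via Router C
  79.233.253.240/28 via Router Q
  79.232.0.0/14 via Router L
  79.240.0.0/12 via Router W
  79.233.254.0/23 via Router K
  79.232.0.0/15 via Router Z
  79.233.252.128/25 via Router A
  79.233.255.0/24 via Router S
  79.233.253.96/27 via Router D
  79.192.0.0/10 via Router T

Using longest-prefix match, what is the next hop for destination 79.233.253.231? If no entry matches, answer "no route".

Routes whose prefix contains 79.233.253.231:
  79.192.0.0/10 (79.192.0.0 - 79.255.255.255) -> Router T
  79.232.0.0/14 (79.232.0.0 - 79.235.255.255) -> Router L
  79.232.0.0/15 (79.232.0.0 - 79.233.255.255) -> Router Z
More-specific entries that do NOT match:
  79.233.253.224/30 (79.233.253.224 - 79.233.253.227) does not contain 79.233.253.231
  79.233.253.240/28 (79.233.253.240 - 79.233.253.255) does not contain 79.233.253.231
  79.233.253.96/27 (79.233.253.96 - 79.233.253.127) does not contain 79.233.253.231
  79.233.252.128/25 (79.233.252.128 - 79.233.252.255) does not contain 79.233.253.231
  79.233.255.0/24 (79.233.255.0 - 79.233.255.255) does not contain 79.233.253.231
  79.233.254.0/23 (79.233.254.0 - 79.233.255.255) does not contain 79.233.253.231
Longest matching prefix is /15 -> next hop Router Z.

Router Z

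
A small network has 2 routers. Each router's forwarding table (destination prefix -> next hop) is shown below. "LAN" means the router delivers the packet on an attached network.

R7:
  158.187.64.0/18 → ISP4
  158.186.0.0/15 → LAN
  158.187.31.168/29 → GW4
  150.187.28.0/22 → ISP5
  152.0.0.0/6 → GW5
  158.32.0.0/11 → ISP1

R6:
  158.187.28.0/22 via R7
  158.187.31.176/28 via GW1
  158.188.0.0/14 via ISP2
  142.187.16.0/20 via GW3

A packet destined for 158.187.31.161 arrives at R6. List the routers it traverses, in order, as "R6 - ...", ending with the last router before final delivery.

R6 - R7

At R6: longest match for 158.187.31.161 is 158.187.28.0/22 -> R7
At R7: longest match for 158.187.31.161 is 158.186.0.0/15 -> LAN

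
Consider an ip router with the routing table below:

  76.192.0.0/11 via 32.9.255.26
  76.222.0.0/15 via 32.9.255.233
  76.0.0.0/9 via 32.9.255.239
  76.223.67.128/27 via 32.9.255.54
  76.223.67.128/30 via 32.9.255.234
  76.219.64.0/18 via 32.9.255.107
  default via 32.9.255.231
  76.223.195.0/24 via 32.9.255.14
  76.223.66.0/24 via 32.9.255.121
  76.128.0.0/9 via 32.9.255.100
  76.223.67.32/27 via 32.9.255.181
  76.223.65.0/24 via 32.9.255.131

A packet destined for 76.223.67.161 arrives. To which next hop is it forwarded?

32.9.255.233

Routes whose prefix contains 76.223.67.161:
  0.0.0.0/0 (default, matches everything) -> 32.9.255.231
  76.128.0.0/9 (76.128.0.0 - 76.255.255.255) -> 32.9.255.100
  76.192.0.0/11 (76.192.0.0 - 76.223.255.255) -> 32.9.255.26
  76.222.0.0/15 (76.222.0.0 - 76.223.255.255) -> 32.9.255.233
More-specific entries that do NOT match:
  76.223.67.128/30 (76.223.67.128 - 76.223.67.131) does not contain 76.223.67.161
  76.223.67.128/27 (76.223.67.128 - 76.223.67.159) does not contain 76.223.67.161
  76.223.67.32/27 (76.223.67.32 - 76.223.67.63) does not contain 76.223.67.161
  76.223.195.0/24 (76.223.195.0 - 76.223.195.255) does not contain 76.223.67.161
  76.223.66.0/24 (76.223.66.0 - 76.223.66.255) does not contain 76.223.67.161
  76.223.65.0/24 (76.223.65.0 - 76.223.65.255) does not contain 76.223.67.161
  76.219.64.0/18 (76.219.64.0 - 76.219.127.255) does not contain 76.223.67.161
Longest matching prefix is /15 -> next hop 32.9.255.233.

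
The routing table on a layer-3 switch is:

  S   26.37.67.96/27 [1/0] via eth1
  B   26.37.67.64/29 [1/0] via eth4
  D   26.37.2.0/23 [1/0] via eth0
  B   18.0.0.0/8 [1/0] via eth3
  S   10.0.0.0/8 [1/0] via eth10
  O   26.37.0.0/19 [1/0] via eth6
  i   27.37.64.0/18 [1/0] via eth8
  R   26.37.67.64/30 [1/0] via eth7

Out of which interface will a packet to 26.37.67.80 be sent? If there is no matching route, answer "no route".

No entry's prefix contains 26.37.67.80; there is no default route.

no route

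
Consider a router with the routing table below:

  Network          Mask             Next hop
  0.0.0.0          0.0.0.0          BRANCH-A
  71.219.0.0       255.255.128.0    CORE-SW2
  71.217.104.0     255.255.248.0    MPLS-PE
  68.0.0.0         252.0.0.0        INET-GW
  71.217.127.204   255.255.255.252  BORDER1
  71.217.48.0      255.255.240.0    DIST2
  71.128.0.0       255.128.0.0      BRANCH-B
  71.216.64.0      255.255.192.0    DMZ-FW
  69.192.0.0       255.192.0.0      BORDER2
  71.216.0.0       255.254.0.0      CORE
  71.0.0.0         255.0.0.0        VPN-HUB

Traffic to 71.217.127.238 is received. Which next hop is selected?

Routes whose prefix contains 71.217.127.238:
  0.0.0.0/0 (default, matches everything) -> BRANCH-A
  68.0.0.0/6 (68.0.0.0 - 71.255.255.255) -> INET-GW
  71.0.0.0/8 (71.0.0.0 - 71.255.255.255) -> VPN-HUB
  71.128.0.0/9 (71.128.0.0 - 71.255.255.255) -> BRANCH-B
  71.216.0.0/15 (71.216.0.0 - 71.217.255.255) -> CORE
More-specific entries that do NOT match:
  71.217.127.204/30 (71.217.127.204 - 71.217.127.207) does not contain 71.217.127.238
  71.217.104.0/21 (71.217.104.0 - 71.217.111.255) does not contain 71.217.127.238
  71.217.48.0/20 (71.217.48.0 - 71.217.63.255) does not contain 71.217.127.238
  71.216.64.0/18 (71.216.64.0 - 71.216.127.255) does not contain 71.217.127.238
  71.219.0.0/17 (71.219.0.0 - 71.219.127.255) does not contain 71.217.127.238
Longest matching prefix is /15 -> next hop CORE.

CORE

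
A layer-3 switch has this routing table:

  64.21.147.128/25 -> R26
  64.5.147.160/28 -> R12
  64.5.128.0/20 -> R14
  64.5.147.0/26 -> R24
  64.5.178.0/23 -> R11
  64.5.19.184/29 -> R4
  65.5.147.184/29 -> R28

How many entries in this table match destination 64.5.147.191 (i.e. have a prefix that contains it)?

0

No listed prefix contains 64.5.147.191.
Total matching entries: 0.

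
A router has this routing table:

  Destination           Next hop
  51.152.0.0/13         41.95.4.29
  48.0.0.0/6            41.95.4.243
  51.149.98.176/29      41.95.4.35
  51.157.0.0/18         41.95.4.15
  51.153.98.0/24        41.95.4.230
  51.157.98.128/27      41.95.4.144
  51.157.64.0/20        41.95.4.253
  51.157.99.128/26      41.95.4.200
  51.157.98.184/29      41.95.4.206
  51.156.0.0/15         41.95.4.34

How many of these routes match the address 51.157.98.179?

Prefixes containing 51.157.98.179:
  48.0.0.0/6 (48.0.0.0 - 51.255.255.255)
  51.152.0.0/13 (51.152.0.0 - 51.159.255.255)
  51.156.0.0/15 (51.156.0.0 - 51.157.255.255)
Total matching entries: 3.

3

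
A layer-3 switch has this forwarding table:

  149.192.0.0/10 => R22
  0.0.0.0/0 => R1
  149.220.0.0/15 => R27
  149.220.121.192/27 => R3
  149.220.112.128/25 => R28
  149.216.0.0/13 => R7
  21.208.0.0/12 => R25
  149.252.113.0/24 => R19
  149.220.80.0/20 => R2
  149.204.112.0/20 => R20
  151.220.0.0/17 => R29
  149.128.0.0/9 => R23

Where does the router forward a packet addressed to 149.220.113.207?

Routes whose prefix contains 149.220.113.207:
  0.0.0.0/0 (default, matches everything) -> R1
  149.128.0.0/9 (149.128.0.0 - 149.255.255.255) -> R23
  149.192.0.0/10 (149.192.0.0 - 149.255.255.255) -> R22
  149.216.0.0/13 (149.216.0.0 - 149.223.255.255) -> R7
  149.220.0.0/15 (149.220.0.0 - 149.221.255.255) -> R27
More-specific entries that do NOT match:
  149.220.121.192/27 (149.220.121.192 - 149.220.121.223) does not contain 149.220.113.207
  149.220.112.128/25 (149.220.112.128 - 149.220.112.255) does not contain 149.220.113.207
  149.252.113.0/24 (149.252.113.0 - 149.252.113.255) does not contain 149.220.113.207
  149.220.80.0/20 (149.220.80.0 - 149.220.95.255) does not contain 149.220.113.207
  149.204.112.0/20 (149.204.112.0 - 149.204.127.255) does not contain 149.220.113.207
  151.220.0.0/17 (151.220.0.0 - 151.220.127.255) does not contain 149.220.113.207
Longest matching prefix is /15 -> next hop R27.

R27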